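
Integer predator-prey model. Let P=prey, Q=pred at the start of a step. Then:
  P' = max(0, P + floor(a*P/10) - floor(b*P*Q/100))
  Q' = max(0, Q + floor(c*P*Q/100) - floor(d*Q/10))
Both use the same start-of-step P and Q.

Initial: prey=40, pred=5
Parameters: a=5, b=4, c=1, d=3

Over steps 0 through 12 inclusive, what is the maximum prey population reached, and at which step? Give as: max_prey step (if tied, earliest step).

Answer: 83 4

Derivation:
Step 1: prey: 40+20-8=52; pred: 5+2-1=6
Step 2: prey: 52+26-12=66; pred: 6+3-1=8
Step 3: prey: 66+33-21=78; pred: 8+5-2=11
Step 4: prey: 78+39-34=83; pred: 11+8-3=16
Step 5: prey: 83+41-53=71; pred: 16+13-4=25
Step 6: prey: 71+35-71=35; pred: 25+17-7=35
Step 7: prey: 35+17-49=3; pred: 35+12-10=37
Step 8: prey: 3+1-4=0; pred: 37+1-11=27
Step 9: prey: 0+0-0=0; pred: 27+0-8=19
Step 10: prey: 0+0-0=0; pred: 19+0-5=14
Step 11: prey: 0+0-0=0; pred: 14+0-4=10
Step 12: prey: 0+0-0=0; pred: 10+0-3=7
Max prey = 83 at step 4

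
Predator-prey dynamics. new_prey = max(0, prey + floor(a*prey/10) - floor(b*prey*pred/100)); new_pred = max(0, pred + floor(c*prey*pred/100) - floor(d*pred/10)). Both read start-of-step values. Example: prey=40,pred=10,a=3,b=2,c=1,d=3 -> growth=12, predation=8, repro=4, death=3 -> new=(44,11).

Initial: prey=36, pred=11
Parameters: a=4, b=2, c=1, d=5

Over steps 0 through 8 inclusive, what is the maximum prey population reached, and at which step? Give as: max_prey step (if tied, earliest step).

Answer: 121 7

Derivation:
Step 1: prey: 36+14-7=43; pred: 11+3-5=9
Step 2: prey: 43+17-7=53; pred: 9+3-4=8
Step 3: prey: 53+21-8=66; pred: 8+4-4=8
Step 4: prey: 66+26-10=82; pred: 8+5-4=9
Step 5: prey: 82+32-14=100; pred: 9+7-4=12
Step 6: prey: 100+40-24=116; pred: 12+12-6=18
Step 7: prey: 116+46-41=121; pred: 18+20-9=29
Step 8: prey: 121+48-70=99; pred: 29+35-14=50
Max prey = 121 at step 7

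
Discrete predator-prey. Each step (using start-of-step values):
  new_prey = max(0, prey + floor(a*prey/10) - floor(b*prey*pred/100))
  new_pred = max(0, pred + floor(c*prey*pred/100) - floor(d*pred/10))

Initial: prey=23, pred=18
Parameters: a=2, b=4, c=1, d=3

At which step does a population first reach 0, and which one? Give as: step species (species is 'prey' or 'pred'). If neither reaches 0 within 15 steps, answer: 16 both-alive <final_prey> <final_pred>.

Step 1: prey: 23+4-16=11; pred: 18+4-5=17
Step 2: prey: 11+2-7=6; pred: 17+1-5=13
Step 3: prey: 6+1-3=4; pred: 13+0-3=10
Step 4: prey: 4+0-1=3; pred: 10+0-3=7
Step 5: prey: 3+0-0=3; pred: 7+0-2=5
Step 6: prey: 3+0-0=3; pred: 5+0-1=4
Step 7: prey: 3+0-0=3; pred: 4+0-1=3
Step 8: prey: 3+0-0=3; pred: 3+0-0=3
Steps 9-15: state stable at prey=3, pred=3 (no change)
No extinction within 15 steps

Answer: 16 both-alive 3 3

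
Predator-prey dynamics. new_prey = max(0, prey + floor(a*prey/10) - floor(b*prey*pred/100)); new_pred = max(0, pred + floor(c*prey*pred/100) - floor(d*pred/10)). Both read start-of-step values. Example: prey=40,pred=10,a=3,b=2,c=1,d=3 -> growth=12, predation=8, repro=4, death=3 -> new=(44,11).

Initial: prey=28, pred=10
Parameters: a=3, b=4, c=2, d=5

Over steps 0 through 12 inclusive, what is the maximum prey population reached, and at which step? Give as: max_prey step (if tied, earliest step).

Answer: 40 12

Derivation:
Step 1: prey: 28+8-11=25; pred: 10+5-5=10
Step 2: prey: 25+7-10=22; pred: 10+5-5=10
Step 3: prey: 22+6-8=20; pred: 10+4-5=9
Step 4: prey: 20+6-7=19; pred: 9+3-4=8
Step 5: prey: 19+5-6=18; pred: 8+3-4=7
Step 6: prey: 18+5-5=18; pred: 7+2-3=6
Step 7: prey: 18+5-4=19; pred: 6+2-3=5
Step 8: prey: 19+5-3=21; pred: 5+1-2=4
Step 9: prey: 21+6-3=24; pred: 4+1-2=3
Step 10: prey: 24+7-2=29; pred: 3+1-1=3
Step 11: prey: 29+8-3=34; pred: 3+1-1=3
Step 12: prey: 34+10-4=40; pred: 3+2-1=4
Max prey = 40 at step 12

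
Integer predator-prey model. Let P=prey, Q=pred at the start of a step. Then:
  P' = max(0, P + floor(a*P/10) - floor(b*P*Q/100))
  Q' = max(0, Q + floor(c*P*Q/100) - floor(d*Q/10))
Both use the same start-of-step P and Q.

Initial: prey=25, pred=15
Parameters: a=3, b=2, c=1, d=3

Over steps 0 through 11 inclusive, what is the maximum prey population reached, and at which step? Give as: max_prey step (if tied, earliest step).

Step 1: prey: 25+7-7=25; pred: 15+3-4=14
Step 2: prey: 25+7-7=25; pred: 14+3-4=13
Step 3: prey: 25+7-6=26; pred: 13+3-3=13
Step 4: prey: 26+7-6=27; pred: 13+3-3=13
Step 5: prey: 27+8-7=28; pred: 13+3-3=13
Step 6: prey: 28+8-7=29; pred: 13+3-3=13
Step 7: prey: 29+8-7=30; pred: 13+3-3=13
Step 8: prey: 30+9-7=32; pred: 13+3-3=13
Step 9: prey: 32+9-8=33; pred: 13+4-3=14
Step 10: prey: 33+9-9=33; pred: 14+4-4=14
Step 11: prey: 33+9-9=33; pred: 14+4-4=14
Max prey = 33 at step 9

Answer: 33 9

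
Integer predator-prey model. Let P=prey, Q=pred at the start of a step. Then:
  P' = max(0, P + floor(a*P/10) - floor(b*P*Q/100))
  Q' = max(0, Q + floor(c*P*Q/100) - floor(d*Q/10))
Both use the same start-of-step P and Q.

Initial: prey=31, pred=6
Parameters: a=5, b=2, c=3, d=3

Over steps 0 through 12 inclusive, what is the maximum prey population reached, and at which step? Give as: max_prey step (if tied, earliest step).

Answer: 63 3

Derivation:
Step 1: prey: 31+15-3=43; pred: 6+5-1=10
Step 2: prey: 43+21-8=56; pred: 10+12-3=19
Step 3: prey: 56+28-21=63; pred: 19+31-5=45
Step 4: prey: 63+31-56=38; pred: 45+85-13=117
Step 5: prey: 38+19-88=0; pred: 117+133-35=215
Step 6: prey: 0+0-0=0; pred: 215+0-64=151
Step 7: prey: 0+0-0=0; pred: 151+0-45=106
Step 8: prey: 0+0-0=0; pred: 106+0-31=75
Step 9: prey: 0+0-0=0; pred: 75+0-22=53
Step 10: prey: 0+0-0=0; pred: 53+0-15=38
Step 11: prey: 0+0-0=0; pred: 38+0-11=27
Step 12: prey: 0+0-0=0; pred: 27+0-8=19
Max prey = 63 at step 3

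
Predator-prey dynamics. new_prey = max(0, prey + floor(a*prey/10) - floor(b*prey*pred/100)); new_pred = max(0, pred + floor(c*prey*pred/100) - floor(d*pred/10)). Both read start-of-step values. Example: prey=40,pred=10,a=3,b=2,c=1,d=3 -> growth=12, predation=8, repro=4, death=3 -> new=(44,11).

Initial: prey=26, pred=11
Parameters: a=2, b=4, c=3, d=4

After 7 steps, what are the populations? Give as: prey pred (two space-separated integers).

Step 1: prey: 26+5-11=20; pred: 11+8-4=15
Step 2: prey: 20+4-12=12; pred: 15+9-6=18
Step 3: prey: 12+2-8=6; pred: 18+6-7=17
Step 4: prey: 6+1-4=3; pred: 17+3-6=14
Step 5: prey: 3+0-1=2; pred: 14+1-5=10
Step 6: prey: 2+0-0=2; pred: 10+0-4=6
Step 7: prey: 2+0-0=2; pred: 6+0-2=4

Answer: 2 4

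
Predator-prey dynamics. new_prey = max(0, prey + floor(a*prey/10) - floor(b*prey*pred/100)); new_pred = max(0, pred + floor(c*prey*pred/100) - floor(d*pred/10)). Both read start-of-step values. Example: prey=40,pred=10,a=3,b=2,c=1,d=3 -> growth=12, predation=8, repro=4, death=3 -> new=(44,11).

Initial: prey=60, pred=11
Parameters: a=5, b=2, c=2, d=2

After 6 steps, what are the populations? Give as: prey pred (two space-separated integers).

Step 1: prey: 60+30-13=77; pred: 11+13-2=22
Step 2: prey: 77+38-33=82; pred: 22+33-4=51
Step 3: prey: 82+41-83=40; pred: 51+83-10=124
Step 4: prey: 40+20-99=0; pred: 124+99-24=199
Step 5: prey: 0+0-0=0; pred: 199+0-39=160
Step 6: prey: 0+0-0=0; pred: 160+0-32=128

Answer: 0 128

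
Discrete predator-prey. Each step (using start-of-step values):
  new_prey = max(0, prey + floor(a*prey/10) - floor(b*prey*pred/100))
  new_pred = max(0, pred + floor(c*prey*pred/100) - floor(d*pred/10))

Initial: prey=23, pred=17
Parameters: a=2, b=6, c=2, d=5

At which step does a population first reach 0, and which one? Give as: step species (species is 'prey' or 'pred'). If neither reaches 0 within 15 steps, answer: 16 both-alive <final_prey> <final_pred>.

Step 1: prey: 23+4-23=4; pred: 17+7-8=16
Step 2: prey: 4+0-3=1; pred: 16+1-8=9
Step 3: prey: 1+0-0=1; pred: 9+0-4=5
Step 4: prey: 1+0-0=1; pred: 5+0-2=3
Step 5: prey: 1+0-0=1; pred: 3+0-1=2
Step 6: prey: 1+0-0=1; pred: 2+0-1=1
Step 7: prey: 1+0-0=1; pred: 1+0-0=1
Steps 8-15: state stable at prey=1, pred=1 (no change)
No extinction within 15 steps

Answer: 16 both-alive 1 1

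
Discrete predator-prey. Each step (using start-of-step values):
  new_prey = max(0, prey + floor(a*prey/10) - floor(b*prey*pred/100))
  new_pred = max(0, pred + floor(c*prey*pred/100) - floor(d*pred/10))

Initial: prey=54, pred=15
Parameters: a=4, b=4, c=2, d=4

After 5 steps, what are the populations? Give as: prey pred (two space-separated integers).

Step 1: prey: 54+21-32=43; pred: 15+16-6=25
Step 2: prey: 43+17-43=17; pred: 25+21-10=36
Step 3: prey: 17+6-24=0; pred: 36+12-14=34
Step 4: prey: 0+0-0=0; pred: 34+0-13=21
Step 5: prey: 0+0-0=0; pred: 21+0-8=13

Answer: 0 13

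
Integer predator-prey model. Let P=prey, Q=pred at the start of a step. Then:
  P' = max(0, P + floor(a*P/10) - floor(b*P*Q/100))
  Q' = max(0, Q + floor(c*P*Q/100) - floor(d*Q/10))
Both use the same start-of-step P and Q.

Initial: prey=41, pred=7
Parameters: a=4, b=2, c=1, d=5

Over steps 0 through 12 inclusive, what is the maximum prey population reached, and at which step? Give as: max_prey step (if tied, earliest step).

Step 1: prey: 41+16-5=52; pred: 7+2-3=6
Step 2: prey: 52+20-6=66; pred: 6+3-3=6
Step 3: prey: 66+26-7=85; pred: 6+3-3=6
Step 4: prey: 85+34-10=109; pred: 6+5-3=8
Step 5: prey: 109+43-17=135; pred: 8+8-4=12
Step 6: prey: 135+54-32=157; pred: 12+16-6=22
Step 7: prey: 157+62-69=150; pred: 22+34-11=45
Step 8: prey: 150+60-135=75; pred: 45+67-22=90
Step 9: prey: 75+30-135=0; pred: 90+67-45=112
Step 10: prey: 0+0-0=0; pred: 112+0-56=56
Step 11: prey: 0+0-0=0; pred: 56+0-28=28
Step 12: prey: 0+0-0=0; pred: 28+0-14=14
Max prey = 157 at step 6

Answer: 157 6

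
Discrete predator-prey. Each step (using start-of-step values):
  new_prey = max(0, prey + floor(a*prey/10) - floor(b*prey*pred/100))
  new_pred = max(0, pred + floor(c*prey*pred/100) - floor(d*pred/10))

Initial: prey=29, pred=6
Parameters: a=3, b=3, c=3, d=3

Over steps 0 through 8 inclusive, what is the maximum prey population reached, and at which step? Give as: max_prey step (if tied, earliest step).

Answer: 32 1

Derivation:
Step 1: prey: 29+8-5=32; pred: 6+5-1=10
Step 2: prey: 32+9-9=32; pred: 10+9-3=16
Step 3: prey: 32+9-15=26; pred: 16+15-4=27
Step 4: prey: 26+7-21=12; pred: 27+21-8=40
Step 5: prey: 12+3-14=1; pred: 40+14-12=42
Step 6: prey: 1+0-1=0; pred: 42+1-12=31
Step 7: prey: 0+0-0=0; pred: 31+0-9=22
Step 8: prey: 0+0-0=0; pred: 22+0-6=16
Max prey = 32 at step 1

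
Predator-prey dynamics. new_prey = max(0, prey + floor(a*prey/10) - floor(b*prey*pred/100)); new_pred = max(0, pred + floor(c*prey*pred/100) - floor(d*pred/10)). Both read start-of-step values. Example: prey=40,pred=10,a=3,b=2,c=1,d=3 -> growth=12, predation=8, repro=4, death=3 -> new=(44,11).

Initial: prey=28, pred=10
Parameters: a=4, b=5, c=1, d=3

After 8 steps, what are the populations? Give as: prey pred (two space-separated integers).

Answer: 24 6

Derivation:
Step 1: prey: 28+11-14=25; pred: 10+2-3=9
Step 2: prey: 25+10-11=24; pred: 9+2-2=9
Step 3: prey: 24+9-10=23; pred: 9+2-2=9
Step 4: prey: 23+9-10=22; pred: 9+2-2=9
Step 5: prey: 22+8-9=21; pred: 9+1-2=8
Step 6: prey: 21+8-8=21; pred: 8+1-2=7
Step 7: prey: 21+8-7=22; pred: 7+1-2=6
Step 8: prey: 22+8-6=24; pred: 6+1-1=6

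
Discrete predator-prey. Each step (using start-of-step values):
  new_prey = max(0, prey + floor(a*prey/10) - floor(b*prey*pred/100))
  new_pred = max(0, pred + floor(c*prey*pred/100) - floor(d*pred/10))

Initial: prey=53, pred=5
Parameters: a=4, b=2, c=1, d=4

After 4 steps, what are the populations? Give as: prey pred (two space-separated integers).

Answer: 142 16

Derivation:
Step 1: prey: 53+21-5=69; pred: 5+2-2=5
Step 2: prey: 69+27-6=90; pred: 5+3-2=6
Step 3: prey: 90+36-10=116; pred: 6+5-2=9
Step 4: prey: 116+46-20=142; pred: 9+10-3=16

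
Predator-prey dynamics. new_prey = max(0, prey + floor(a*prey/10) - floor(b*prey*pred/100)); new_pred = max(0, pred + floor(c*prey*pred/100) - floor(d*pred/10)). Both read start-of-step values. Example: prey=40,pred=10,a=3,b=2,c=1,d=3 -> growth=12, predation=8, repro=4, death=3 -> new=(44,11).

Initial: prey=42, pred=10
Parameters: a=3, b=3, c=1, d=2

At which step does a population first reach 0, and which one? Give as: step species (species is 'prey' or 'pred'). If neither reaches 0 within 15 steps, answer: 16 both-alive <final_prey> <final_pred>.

Answer: 16 both-alive 6 5

Derivation:
Step 1: prey: 42+12-12=42; pred: 10+4-2=12
Step 2: prey: 42+12-15=39; pred: 12+5-2=15
Step 3: prey: 39+11-17=33; pred: 15+5-3=17
Step 4: prey: 33+9-16=26; pred: 17+5-3=19
Step 5: prey: 26+7-14=19; pred: 19+4-3=20
Step 6: prey: 19+5-11=13; pred: 20+3-4=19
Step 7: prey: 13+3-7=9; pred: 19+2-3=18
Step 8: prey: 9+2-4=7; pred: 18+1-3=16
Step 9: prey: 7+2-3=6; pred: 16+1-3=14
Step 10: prey: 6+1-2=5; pred: 14+0-2=12
Step 11: prey: 5+1-1=5; pred: 12+0-2=10
Step 12: prey: 5+1-1=5; pred: 10+0-2=8
Step 13: prey: 5+1-1=5; pred: 8+0-1=7
Step 14: prey: 5+1-1=5; pred: 7+0-1=6
Step 15: prey: 5+1-0=6; pred: 6+0-1=5
No extinction within 15 steps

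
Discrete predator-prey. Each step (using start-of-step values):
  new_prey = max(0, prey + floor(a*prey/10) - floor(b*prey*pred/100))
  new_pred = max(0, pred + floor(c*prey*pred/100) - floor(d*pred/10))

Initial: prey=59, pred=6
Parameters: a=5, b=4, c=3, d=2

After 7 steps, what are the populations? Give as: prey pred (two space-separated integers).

Step 1: prey: 59+29-14=74; pred: 6+10-1=15
Step 2: prey: 74+37-44=67; pred: 15+33-3=45
Step 3: prey: 67+33-120=0; pred: 45+90-9=126
Step 4: prey: 0+0-0=0; pred: 126+0-25=101
Step 5: prey: 0+0-0=0; pred: 101+0-20=81
Step 6: prey: 0+0-0=0; pred: 81+0-16=65
Step 7: prey: 0+0-0=0; pred: 65+0-13=52

Answer: 0 52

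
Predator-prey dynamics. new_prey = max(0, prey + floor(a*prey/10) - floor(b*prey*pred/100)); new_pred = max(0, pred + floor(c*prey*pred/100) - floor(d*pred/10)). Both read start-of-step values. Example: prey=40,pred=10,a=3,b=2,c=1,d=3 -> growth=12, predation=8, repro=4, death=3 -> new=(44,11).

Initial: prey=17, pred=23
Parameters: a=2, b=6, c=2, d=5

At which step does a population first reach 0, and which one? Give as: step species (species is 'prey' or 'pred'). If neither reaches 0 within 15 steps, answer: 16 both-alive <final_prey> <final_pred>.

Answer: 1 prey

Derivation:
Step 1: prey: 17+3-23=0; pred: 23+7-11=19
First extinction: prey at step 1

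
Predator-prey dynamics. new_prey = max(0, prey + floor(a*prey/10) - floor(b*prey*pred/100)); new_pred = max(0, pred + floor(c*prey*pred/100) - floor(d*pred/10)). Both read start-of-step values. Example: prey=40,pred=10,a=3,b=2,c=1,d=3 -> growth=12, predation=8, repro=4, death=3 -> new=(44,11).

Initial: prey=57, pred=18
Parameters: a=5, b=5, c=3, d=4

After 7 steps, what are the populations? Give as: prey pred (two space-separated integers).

Answer: 0 6

Derivation:
Step 1: prey: 57+28-51=34; pred: 18+30-7=41
Step 2: prey: 34+17-69=0; pred: 41+41-16=66
Step 3: prey: 0+0-0=0; pred: 66+0-26=40
Step 4: prey: 0+0-0=0; pred: 40+0-16=24
Step 5: prey: 0+0-0=0; pred: 24+0-9=15
Step 6: prey: 0+0-0=0; pred: 15+0-6=9
Step 7: prey: 0+0-0=0; pred: 9+0-3=6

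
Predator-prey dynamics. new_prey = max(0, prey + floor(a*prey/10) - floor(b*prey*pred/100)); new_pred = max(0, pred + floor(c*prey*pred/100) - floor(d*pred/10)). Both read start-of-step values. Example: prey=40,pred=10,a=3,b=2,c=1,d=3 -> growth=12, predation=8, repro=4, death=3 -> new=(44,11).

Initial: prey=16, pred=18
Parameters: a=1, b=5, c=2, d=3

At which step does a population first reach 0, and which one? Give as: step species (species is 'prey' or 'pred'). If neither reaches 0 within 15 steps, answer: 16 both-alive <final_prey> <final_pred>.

Step 1: prey: 16+1-14=3; pred: 18+5-5=18
Step 2: prey: 3+0-2=1; pred: 18+1-5=14
Step 3: prey: 1+0-0=1; pred: 14+0-4=10
Step 4: prey: 1+0-0=1; pred: 10+0-3=7
Step 5: prey: 1+0-0=1; pred: 7+0-2=5
Step 6: prey: 1+0-0=1; pred: 5+0-1=4
Step 7: prey: 1+0-0=1; pred: 4+0-1=3
Step 8: prey: 1+0-0=1; pred: 3+0-0=3
Steps 9-15: state stable at prey=1, pred=3 (no change)
No extinction within 15 steps

Answer: 16 both-alive 1 3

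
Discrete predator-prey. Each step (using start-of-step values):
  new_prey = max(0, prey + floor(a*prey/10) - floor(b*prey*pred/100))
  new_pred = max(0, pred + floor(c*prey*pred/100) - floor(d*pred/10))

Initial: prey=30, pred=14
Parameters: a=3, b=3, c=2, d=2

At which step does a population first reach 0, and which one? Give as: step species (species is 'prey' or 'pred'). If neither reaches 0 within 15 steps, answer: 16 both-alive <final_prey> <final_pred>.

Answer: 16 both-alive 1 4

Derivation:
Step 1: prey: 30+9-12=27; pred: 14+8-2=20
Step 2: prey: 27+8-16=19; pred: 20+10-4=26
Step 3: prey: 19+5-14=10; pred: 26+9-5=30
Step 4: prey: 10+3-9=4; pred: 30+6-6=30
Step 5: prey: 4+1-3=2; pred: 30+2-6=26
Step 6: prey: 2+0-1=1; pred: 26+1-5=22
Step 7: prey: 1+0-0=1; pred: 22+0-4=18
Step 8: prey: 1+0-0=1; pred: 18+0-3=15
Step 9: prey: 1+0-0=1; pred: 15+0-3=12
Step 10: prey: 1+0-0=1; pred: 12+0-2=10
Step 11: prey: 1+0-0=1; pred: 10+0-2=8
Step 12: prey: 1+0-0=1; pred: 8+0-1=7
Step 13: prey: 1+0-0=1; pred: 7+0-1=6
Step 14: prey: 1+0-0=1; pred: 6+0-1=5
Step 15: prey: 1+0-0=1; pred: 5+0-1=4
No extinction within 15 steps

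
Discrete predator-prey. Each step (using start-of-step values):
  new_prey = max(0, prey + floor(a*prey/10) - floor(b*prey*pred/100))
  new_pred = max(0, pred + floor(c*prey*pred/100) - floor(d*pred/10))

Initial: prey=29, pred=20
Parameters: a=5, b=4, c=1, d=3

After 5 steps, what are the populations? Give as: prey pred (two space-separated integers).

Step 1: prey: 29+14-23=20; pred: 20+5-6=19
Step 2: prey: 20+10-15=15; pred: 19+3-5=17
Step 3: prey: 15+7-10=12; pred: 17+2-5=14
Step 4: prey: 12+6-6=12; pred: 14+1-4=11
Step 5: prey: 12+6-5=13; pred: 11+1-3=9

Answer: 13 9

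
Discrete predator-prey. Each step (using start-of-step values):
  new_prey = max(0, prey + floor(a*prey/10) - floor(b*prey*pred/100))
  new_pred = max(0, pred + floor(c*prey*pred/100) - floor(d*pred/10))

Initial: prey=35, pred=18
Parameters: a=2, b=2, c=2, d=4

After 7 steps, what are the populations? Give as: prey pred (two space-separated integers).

Step 1: prey: 35+7-12=30; pred: 18+12-7=23
Step 2: prey: 30+6-13=23; pred: 23+13-9=27
Step 3: prey: 23+4-12=15; pred: 27+12-10=29
Step 4: prey: 15+3-8=10; pred: 29+8-11=26
Step 5: prey: 10+2-5=7; pred: 26+5-10=21
Step 6: prey: 7+1-2=6; pred: 21+2-8=15
Step 7: prey: 6+1-1=6; pred: 15+1-6=10

Answer: 6 10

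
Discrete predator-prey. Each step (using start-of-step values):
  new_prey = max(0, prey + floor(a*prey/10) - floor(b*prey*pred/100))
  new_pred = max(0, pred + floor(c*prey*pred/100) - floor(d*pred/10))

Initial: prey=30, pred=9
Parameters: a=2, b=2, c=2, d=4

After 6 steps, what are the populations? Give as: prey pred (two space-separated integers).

Answer: 17 21

Derivation:
Step 1: prey: 30+6-5=31; pred: 9+5-3=11
Step 2: prey: 31+6-6=31; pred: 11+6-4=13
Step 3: prey: 31+6-8=29; pred: 13+8-5=16
Step 4: prey: 29+5-9=25; pred: 16+9-6=19
Step 5: prey: 25+5-9=21; pred: 19+9-7=21
Step 6: prey: 21+4-8=17; pred: 21+8-8=21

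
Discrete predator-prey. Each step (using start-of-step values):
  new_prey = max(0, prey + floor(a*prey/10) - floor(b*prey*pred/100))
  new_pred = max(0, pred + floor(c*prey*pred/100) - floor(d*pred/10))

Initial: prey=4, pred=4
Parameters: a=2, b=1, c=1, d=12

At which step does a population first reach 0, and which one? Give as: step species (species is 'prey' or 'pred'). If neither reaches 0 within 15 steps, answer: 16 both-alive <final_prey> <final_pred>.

Answer: 1 pred

Derivation:
Step 1: prey: 4+0-0=4; pred: 4+0-4=0
First extinction: pred at step 1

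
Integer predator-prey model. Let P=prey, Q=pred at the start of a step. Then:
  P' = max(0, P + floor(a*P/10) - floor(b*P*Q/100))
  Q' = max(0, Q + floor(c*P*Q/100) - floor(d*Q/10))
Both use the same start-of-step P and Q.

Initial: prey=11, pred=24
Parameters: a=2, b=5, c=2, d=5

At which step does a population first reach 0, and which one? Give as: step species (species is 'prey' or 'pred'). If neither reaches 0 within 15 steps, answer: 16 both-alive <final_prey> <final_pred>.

Step 1: prey: 11+2-13=0; pred: 24+5-12=17
First extinction: prey at step 1

Answer: 1 prey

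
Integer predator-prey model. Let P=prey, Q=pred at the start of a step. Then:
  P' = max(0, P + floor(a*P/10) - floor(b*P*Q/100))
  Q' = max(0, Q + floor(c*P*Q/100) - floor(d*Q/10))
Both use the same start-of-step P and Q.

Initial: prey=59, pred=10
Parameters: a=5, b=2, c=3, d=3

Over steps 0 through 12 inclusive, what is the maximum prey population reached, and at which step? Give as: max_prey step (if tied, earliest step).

Answer: 79 2

Derivation:
Step 1: prey: 59+29-11=77; pred: 10+17-3=24
Step 2: prey: 77+38-36=79; pred: 24+55-7=72
Step 3: prey: 79+39-113=5; pred: 72+170-21=221
Step 4: prey: 5+2-22=0; pred: 221+33-66=188
Step 5: prey: 0+0-0=0; pred: 188+0-56=132
Step 6: prey: 0+0-0=0; pred: 132+0-39=93
Step 7: prey: 0+0-0=0; pred: 93+0-27=66
Step 8: prey: 0+0-0=0; pred: 66+0-19=47
Step 9: prey: 0+0-0=0; pred: 47+0-14=33
Step 10: prey: 0+0-0=0; pred: 33+0-9=24
Step 11: prey: 0+0-0=0; pred: 24+0-7=17
Step 12: prey: 0+0-0=0; pred: 17+0-5=12
Max prey = 79 at step 2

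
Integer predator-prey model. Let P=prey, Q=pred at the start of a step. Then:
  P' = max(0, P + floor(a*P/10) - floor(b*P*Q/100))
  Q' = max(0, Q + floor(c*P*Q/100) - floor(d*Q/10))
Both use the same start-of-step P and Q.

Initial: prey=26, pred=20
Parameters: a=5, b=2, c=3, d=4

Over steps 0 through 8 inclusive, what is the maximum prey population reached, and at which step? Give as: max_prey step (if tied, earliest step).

Answer: 29 1

Derivation:
Step 1: prey: 26+13-10=29; pred: 20+15-8=27
Step 2: prey: 29+14-15=28; pred: 27+23-10=40
Step 3: prey: 28+14-22=20; pred: 40+33-16=57
Step 4: prey: 20+10-22=8; pred: 57+34-22=69
Step 5: prey: 8+4-11=1; pred: 69+16-27=58
Step 6: prey: 1+0-1=0; pred: 58+1-23=36
Step 7: prey: 0+0-0=0; pred: 36+0-14=22
Step 8: prey: 0+0-0=0; pred: 22+0-8=14
Max prey = 29 at step 1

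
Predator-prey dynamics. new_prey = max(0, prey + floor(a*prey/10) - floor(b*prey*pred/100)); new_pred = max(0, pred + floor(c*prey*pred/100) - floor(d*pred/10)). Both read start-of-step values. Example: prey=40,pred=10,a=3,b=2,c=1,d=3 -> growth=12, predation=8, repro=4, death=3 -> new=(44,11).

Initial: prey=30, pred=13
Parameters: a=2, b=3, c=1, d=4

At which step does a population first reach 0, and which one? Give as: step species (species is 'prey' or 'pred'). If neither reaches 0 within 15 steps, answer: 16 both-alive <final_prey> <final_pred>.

Answer: 16 both-alive 70 3

Derivation:
Step 1: prey: 30+6-11=25; pred: 13+3-5=11
Step 2: prey: 25+5-8=22; pred: 11+2-4=9
Step 3: prey: 22+4-5=21; pred: 9+1-3=7
Step 4: prey: 21+4-4=21; pred: 7+1-2=6
Step 5: prey: 21+4-3=22; pred: 6+1-2=5
Step 6: prey: 22+4-3=23; pred: 5+1-2=4
Step 7: prey: 23+4-2=25; pred: 4+0-1=3
Step 8: prey: 25+5-2=28; pred: 3+0-1=2
Step 9: prey: 28+5-1=32; pred: 2+0-0=2
Step 10: prey: 32+6-1=37; pred: 2+0-0=2
Step 11: prey: 37+7-2=42; pred: 2+0-0=2
Step 12: prey: 42+8-2=48; pred: 2+0-0=2
Step 13: prey: 48+9-2=55; pred: 2+0-0=2
Step 14: prey: 55+11-3=63; pred: 2+1-0=3
Step 15: prey: 63+12-5=70; pred: 3+1-1=3
No extinction within 15 steps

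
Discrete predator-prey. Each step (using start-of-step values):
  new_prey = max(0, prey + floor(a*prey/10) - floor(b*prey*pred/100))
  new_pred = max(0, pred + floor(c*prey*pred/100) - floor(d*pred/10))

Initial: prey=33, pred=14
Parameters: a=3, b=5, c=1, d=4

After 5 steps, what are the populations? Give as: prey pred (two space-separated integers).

Step 1: prey: 33+9-23=19; pred: 14+4-5=13
Step 2: prey: 19+5-12=12; pred: 13+2-5=10
Step 3: prey: 12+3-6=9; pred: 10+1-4=7
Step 4: prey: 9+2-3=8; pred: 7+0-2=5
Step 5: prey: 8+2-2=8; pred: 5+0-2=3

Answer: 8 3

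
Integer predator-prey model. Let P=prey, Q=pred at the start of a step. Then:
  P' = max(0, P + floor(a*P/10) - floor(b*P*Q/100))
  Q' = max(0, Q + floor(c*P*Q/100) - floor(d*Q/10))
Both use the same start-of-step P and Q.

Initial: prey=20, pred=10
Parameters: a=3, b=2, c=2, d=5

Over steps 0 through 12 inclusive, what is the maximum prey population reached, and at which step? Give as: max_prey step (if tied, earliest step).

Answer: 45 8

Derivation:
Step 1: prey: 20+6-4=22; pred: 10+4-5=9
Step 2: prey: 22+6-3=25; pred: 9+3-4=8
Step 3: prey: 25+7-4=28; pred: 8+4-4=8
Step 4: prey: 28+8-4=32; pred: 8+4-4=8
Step 5: prey: 32+9-5=36; pred: 8+5-4=9
Step 6: prey: 36+10-6=40; pred: 9+6-4=11
Step 7: prey: 40+12-8=44; pred: 11+8-5=14
Step 8: prey: 44+13-12=45; pred: 14+12-7=19
Step 9: prey: 45+13-17=41; pred: 19+17-9=27
Step 10: prey: 41+12-22=31; pred: 27+22-13=36
Step 11: prey: 31+9-22=18; pred: 36+22-18=40
Step 12: prey: 18+5-14=9; pred: 40+14-20=34
Max prey = 45 at step 8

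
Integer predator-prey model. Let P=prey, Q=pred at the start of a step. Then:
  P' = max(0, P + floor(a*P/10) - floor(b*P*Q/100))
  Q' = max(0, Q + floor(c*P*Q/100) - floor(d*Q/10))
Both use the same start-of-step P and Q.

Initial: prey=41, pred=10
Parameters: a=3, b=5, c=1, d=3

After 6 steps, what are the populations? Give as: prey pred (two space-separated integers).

Answer: 12 5

Derivation:
Step 1: prey: 41+12-20=33; pred: 10+4-3=11
Step 2: prey: 33+9-18=24; pred: 11+3-3=11
Step 3: prey: 24+7-13=18; pred: 11+2-3=10
Step 4: prey: 18+5-9=14; pred: 10+1-3=8
Step 5: prey: 14+4-5=13; pred: 8+1-2=7
Step 6: prey: 13+3-4=12; pred: 7+0-2=5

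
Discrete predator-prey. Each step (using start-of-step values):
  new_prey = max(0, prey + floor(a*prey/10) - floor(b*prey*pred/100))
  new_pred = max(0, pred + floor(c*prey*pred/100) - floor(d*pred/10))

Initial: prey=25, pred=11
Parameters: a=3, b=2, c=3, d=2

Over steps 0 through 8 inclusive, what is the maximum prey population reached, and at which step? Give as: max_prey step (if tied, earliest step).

Step 1: prey: 25+7-5=27; pred: 11+8-2=17
Step 2: prey: 27+8-9=26; pred: 17+13-3=27
Step 3: prey: 26+7-14=19; pred: 27+21-5=43
Step 4: prey: 19+5-16=8; pred: 43+24-8=59
Step 5: prey: 8+2-9=1; pred: 59+14-11=62
Step 6: prey: 1+0-1=0; pred: 62+1-12=51
Step 7: prey: 0+0-0=0; pred: 51+0-10=41
Step 8: prey: 0+0-0=0; pred: 41+0-8=33
Max prey = 27 at step 1

Answer: 27 1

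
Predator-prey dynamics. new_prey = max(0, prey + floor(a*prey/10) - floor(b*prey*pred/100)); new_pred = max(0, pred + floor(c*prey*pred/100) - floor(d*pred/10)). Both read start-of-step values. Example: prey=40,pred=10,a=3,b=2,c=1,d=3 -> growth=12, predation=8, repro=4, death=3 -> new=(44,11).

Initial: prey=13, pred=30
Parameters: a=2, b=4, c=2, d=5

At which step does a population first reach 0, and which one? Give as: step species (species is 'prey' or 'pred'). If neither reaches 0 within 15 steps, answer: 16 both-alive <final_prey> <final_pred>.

Answer: 1 prey

Derivation:
Step 1: prey: 13+2-15=0; pred: 30+7-15=22
First extinction: prey at step 1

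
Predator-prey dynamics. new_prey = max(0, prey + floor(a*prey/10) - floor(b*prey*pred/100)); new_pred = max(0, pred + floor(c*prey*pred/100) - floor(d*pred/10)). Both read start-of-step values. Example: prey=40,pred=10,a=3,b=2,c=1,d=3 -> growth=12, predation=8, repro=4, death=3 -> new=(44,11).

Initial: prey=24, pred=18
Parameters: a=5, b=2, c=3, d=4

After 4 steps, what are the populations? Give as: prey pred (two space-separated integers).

Step 1: prey: 24+12-8=28; pred: 18+12-7=23
Step 2: prey: 28+14-12=30; pred: 23+19-9=33
Step 3: prey: 30+15-19=26; pred: 33+29-13=49
Step 4: prey: 26+13-25=14; pred: 49+38-19=68

Answer: 14 68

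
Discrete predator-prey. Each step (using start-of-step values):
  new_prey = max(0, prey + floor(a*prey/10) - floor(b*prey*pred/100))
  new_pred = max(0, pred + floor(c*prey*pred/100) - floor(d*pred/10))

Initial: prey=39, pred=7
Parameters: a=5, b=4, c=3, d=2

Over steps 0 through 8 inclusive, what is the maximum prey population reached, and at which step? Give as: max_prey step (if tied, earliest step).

Answer: 48 1

Derivation:
Step 1: prey: 39+19-10=48; pred: 7+8-1=14
Step 2: prey: 48+24-26=46; pred: 14+20-2=32
Step 3: prey: 46+23-58=11; pred: 32+44-6=70
Step 4: prey: 11+5-30=0; pred: 70+23-14=79
Step 5: prey: 0+0-0=0; pred: 79+0-15=64
Step 6: prey: 0+0-0=0; pred: 64+0-12=52
Step 7: prey: 0+0-0=0; pred: 52+0-10=42
Step 8: prey: 0+0-0=0; pred: 42+0-8=34
Max prey = 48 at step 1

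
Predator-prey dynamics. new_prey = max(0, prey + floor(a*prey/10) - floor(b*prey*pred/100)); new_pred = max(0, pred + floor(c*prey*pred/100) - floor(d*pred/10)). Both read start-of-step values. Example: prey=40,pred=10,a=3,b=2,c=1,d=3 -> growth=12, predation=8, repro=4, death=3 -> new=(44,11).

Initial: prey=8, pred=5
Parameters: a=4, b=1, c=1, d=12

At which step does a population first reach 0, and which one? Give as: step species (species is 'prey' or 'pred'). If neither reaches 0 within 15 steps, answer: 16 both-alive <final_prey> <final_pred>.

Step 1: prey: 8+3-0=11; pred: 5+0-6=0
First extinction: pred at step 1

Answer: 1 pred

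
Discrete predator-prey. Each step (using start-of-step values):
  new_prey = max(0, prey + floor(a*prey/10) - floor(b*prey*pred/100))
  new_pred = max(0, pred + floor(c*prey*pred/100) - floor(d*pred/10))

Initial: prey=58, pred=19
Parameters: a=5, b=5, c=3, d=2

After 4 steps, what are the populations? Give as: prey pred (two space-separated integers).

Answer: 0 56

Derivation:
Step 1: prey: 58+29-55=32; pred: 19+33-3=49
Step 2: prey: 32+16-78=0; pred: 49+47-9=87
Step 3: prey: 0+0-0=0; pred: 87+0-17=70
Step 4: prey: 0+0-0=0; pred: 70+0-14=56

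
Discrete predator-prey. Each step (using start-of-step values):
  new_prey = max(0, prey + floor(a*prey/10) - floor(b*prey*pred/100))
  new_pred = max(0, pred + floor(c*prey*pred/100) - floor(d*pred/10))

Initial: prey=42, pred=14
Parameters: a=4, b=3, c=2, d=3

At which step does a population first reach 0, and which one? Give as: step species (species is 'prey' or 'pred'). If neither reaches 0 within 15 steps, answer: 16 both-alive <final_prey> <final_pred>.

Step 1: prey: 42+16-17=41; pred: 14+11-4=21
Step 2: prey: 41+16-25=32; pred: 21+17-6=32
Step 3: prey: 32+12-30=14; pred: 32+20-9=43
Step 4: prey: 14+5-18=1; pred: 43+12-12=43
Step 5: prey: 1+0-1=0; pred: 43+0-12=31
First extinction: prey at step 5

Answer: 5 prey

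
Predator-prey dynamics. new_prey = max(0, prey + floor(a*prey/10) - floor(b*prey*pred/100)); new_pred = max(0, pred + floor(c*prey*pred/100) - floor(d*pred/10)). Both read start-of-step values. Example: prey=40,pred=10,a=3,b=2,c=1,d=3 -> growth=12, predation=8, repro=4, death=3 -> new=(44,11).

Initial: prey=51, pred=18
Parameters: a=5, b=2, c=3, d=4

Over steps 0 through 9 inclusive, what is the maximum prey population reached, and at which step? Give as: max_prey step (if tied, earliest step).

Answer: 58 1

Derivation:
Step 1: prey: 51+25-18=58; pred: 18+27-7=38
Step 2: prey: 58+29-44=43; pred: 38+66-15=89
Step 3: prey: 43+21-76=0; pred: 89+114-35=168
Step 4: prey: 0+0-0=0; pred: 168+0-67=101
Step 5: prey: 0+0-0=0; pred: 101+0-40=61
Step 6: prey: 0+0-0=0; pred: 61+0-24=37
Step 7: prey: 0+0-0=0; pred: 37+0-14=23
Step 8: prey: 0+0-0=0; pred: 23+0-9=14
Step 9: prey: 0+0-0=0; pred: 14+0-5=9
Max prey = 58 at step 1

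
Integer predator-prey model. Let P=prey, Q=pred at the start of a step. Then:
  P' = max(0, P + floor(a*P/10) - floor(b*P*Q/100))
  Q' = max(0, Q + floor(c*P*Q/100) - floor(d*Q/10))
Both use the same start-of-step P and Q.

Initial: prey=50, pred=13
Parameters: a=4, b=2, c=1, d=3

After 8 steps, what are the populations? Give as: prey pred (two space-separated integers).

Answer: 6 34

Derivation:
Step 1: prey: 50+20-13=57; pred: 13+6-3=16
Step 2: prey: 57+22-18=61; pred: 16+9-4=21
Step 3: prey: 61+24-25=60; pred: 21+12-6=27
Step 4: prey: 60+24-32=52; pred: 27+16-8=35
Step 5: prey: 52+20-36=36; pred: 35+18-10=43
Step 6: prey: 36+14-30=20; pred: 43+15-12=46
Step 7: prey: 20+8-18=10; pred: 46+9-13=42
Step 8: prey: 10+4-8=6; pred: 42+4-12=34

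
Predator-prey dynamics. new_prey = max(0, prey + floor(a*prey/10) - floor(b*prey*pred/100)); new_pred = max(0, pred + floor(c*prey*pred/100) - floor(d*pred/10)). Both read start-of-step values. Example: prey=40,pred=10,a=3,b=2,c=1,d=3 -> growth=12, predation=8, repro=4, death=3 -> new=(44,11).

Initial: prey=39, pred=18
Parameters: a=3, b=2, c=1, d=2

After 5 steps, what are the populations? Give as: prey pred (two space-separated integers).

Step 1: prey: 39+11-14=36; pred: 18+7-3=22
Step 2: prey: 36+10-15=31; pred: 22+7-4=25
Step 3: prey: 31+9-15=25; pred: 25+7-5=27
Step 4: prey: 25+7-13=19; pred: 27+6-5=28
Step 5: prey: 19+5-10=14; pred: 28+5-5=28

Answer: 14 28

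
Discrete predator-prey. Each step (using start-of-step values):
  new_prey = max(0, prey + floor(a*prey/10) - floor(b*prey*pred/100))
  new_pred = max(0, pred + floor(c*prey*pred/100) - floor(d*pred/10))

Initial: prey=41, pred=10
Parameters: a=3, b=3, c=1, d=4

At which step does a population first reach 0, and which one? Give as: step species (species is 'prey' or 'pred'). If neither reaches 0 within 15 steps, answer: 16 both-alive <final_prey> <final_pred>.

Answer: 16 both-alive 41 10

Derivation:
Step 1: prey: 41+12-12=41; pred: 10+4-4=10
Steps 2-15: state stable at prey=41, pred=10 (no change)
No extinction within 15 steps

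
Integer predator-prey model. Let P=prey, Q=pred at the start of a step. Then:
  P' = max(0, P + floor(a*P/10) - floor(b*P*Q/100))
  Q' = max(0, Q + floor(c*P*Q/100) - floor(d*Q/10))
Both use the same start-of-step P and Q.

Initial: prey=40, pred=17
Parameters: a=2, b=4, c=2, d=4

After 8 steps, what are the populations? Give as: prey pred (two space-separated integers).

Answer: 1 2

Derivation:
Step 1: prey: 40+8-27=21; pred: 17+13-6=24
Step 2: prey: 21+4-20=5; pred: 24+10-9=25
Step 3: prey: 5+1-5=1; pred: 25+2-10=17
Step 4: prey: 1+0-0=1; pred: 17+0-6=11
Step 5: prey: 1+0-0=1; pred: 11+0-4=7
Step 6: prey: 1+0-0=1; pred: 7+0-2=5
Step 7: prey: 1+0-0=1; pred: 5+0-2=3
Step 8: prey: 1+0-0=1; pred: 3+0-1=2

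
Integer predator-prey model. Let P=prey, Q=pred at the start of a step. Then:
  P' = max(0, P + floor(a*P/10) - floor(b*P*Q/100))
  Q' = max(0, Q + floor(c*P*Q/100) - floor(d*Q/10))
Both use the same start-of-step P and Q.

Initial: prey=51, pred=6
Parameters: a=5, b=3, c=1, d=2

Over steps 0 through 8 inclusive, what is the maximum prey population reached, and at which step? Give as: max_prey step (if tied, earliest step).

Answer: 96 3

Derivation:
Step 1: prey: 51+25-9=67; pred: 6+3-1=8
Step 2: prey: 67+33-16=84; pred: 8+5-1=12
Step 3: prey: 84+42-30=96; pred: 12+10-2=20
Step 4: prey: 96+48-57=87; pred: 20+19-4=35
Step 5: prey: 87+43-91=39; pred: 35+30-7=58
Step 6: prey: 39+19-67=0; pred: 58+22-11=69
Step 7: prey: 0+0-0=0; pred: 69+0-13=56
Step 8: prey: 0+0-0=0; pred: 56+0-11=45
Max prey = 96 at step 3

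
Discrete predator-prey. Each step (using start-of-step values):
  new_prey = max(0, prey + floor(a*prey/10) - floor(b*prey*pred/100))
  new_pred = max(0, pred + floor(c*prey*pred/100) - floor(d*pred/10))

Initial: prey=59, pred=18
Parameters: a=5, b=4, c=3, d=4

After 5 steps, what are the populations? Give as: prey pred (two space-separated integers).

Step 1: prey: 59+29-42=46; pred: 18+31-7=42
Step 2: prey: 46+23-77=0; pred: 42+57-16=83
Step 3: prey: 0+0-0=0; pred: 83+0-33=50
Step 4: prey: 0+0-0=0; pred: 50+0-20=30
Step 5: prey: 0+0-0=0; pred: 30+0-12=18

Answer: 0 18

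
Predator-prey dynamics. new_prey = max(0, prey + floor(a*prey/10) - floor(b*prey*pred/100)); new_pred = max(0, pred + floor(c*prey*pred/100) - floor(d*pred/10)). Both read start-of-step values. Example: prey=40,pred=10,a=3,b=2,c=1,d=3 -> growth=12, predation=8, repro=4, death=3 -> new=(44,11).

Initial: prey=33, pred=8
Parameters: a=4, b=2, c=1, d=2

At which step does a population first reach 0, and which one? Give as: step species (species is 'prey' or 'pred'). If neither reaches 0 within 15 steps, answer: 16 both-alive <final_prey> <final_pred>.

Step 1: prey: 33+13-5=41; pred: 8+2-1=9
Step 2: prey: 41+16-7=50; pred: 9+3-1=11
Step 3: prey: 50+20-11=59; pred: 11+5-2=14
Step 4: prey: 59+23-16=66; pred: 14+8-2=20
Step 5: prey: 66+26-26=66; pred: 20+13-4=29
Step 6: prey: 66+26-38=54; pred: 29+19-5=43
Step 7: prey: 54+21-46=29; pred: 43+23-8=58
Step 8: prey: 29+11-33=7; pred: 58+16-11=63
Step 9: prey: 7+2-8=1; pred: 63+4-12=55
Step 10: prey: 1+0-1=0; pred: 55+0-11=44
First extinction: prey at step 10

Answer: 10 prey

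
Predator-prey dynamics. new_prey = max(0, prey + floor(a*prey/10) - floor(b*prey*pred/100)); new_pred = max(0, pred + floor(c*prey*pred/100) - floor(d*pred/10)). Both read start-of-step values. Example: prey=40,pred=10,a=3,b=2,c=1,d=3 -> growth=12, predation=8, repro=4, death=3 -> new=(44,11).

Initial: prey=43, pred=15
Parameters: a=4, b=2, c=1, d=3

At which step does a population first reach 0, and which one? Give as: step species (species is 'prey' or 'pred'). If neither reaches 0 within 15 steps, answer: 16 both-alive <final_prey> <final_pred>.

Answer: 16 both-alive 17 8

Derivation:
Step 1: prey: 43+17-12=48; pred: 15+6-4=17
Step 2: prey: 48+19-16=51; pred: 17+8-5=20
Step 3: prey: 51+20-20=51; pred: 20+10-6=24
Step 4: prey: 51+20-24=47; pred: 24+12-7=29
Step 5: prey: 47+18-27=38; pred: 29+13-8=34
Step 6: prey: 38+15-25=28; pred: 34+12-10=36
Step 7: prey: 28+11-20=19; pred: 36+10-10=36
Step 8: prey: 19+7-13=13; pred: 36+6-10=32
Step 9: prey: 13+5-8=10; pred: 32+4-9=27
Step 10: prey: 10+4-5=9; pred: 27+2-8=21
Step 11: prey: 9+3-3=9; pred: 21+1-6=16
Step 12: prey: 9+3-2=10; pred: 16+1-4=13
Step 13: prey: 10+4-2=12; pred: 13+1-3=11
Step 14: prey: 12+4-2=14; pred: 11+1-3=9
Step 15: prey: 14+5-2=17; pred: 9+1-2=8
No extinction within 15 steps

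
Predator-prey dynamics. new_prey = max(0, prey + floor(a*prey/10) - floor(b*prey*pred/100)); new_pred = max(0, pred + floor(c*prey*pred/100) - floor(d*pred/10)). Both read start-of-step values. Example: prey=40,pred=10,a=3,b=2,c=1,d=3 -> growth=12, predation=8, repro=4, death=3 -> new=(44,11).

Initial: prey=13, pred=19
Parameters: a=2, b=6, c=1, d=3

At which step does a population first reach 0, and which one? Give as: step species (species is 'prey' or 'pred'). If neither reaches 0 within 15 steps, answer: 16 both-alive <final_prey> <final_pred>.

Answer: 16 both-alive 1 3

Derivation:
Step 1: prey: 13+2-14=1; pred: 19+2-5=16
Step 2: prey: 1+0-0=1; pred: 16+0-4=12
Step 3: prey: 1+0-0=1; pred: 12+0-3=9
Step 4: prey: 1+0-0=1; pred: 9+0-2=7
Step 5: prey: 1+0-0=1; pred: 7+0-2=5
Step 6: prey: 1+0-0=1; pred: 5+0-1=4
Step 7: prey: 1+0-0=1; pred: 4+0-1=3
Step 8: prey: 1+0-0=1; pred: 3+0-0=3
Steps 9-15: state stable at prey=1, pred=3 (no change)
No extinction within 15 steps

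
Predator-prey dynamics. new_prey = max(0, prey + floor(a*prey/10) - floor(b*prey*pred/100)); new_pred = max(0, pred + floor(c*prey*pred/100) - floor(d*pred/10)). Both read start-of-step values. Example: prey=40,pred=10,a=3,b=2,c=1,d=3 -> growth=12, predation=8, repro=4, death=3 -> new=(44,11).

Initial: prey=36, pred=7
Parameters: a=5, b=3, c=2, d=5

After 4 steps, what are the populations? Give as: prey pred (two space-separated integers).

Step 1: prey: 36+18-7=47; pred: 7+5-3=9
Step 2: prey: 47+23-12=58; pred: 9+8-4=13
Step 3: prey: 58+29-22=65; pred: 13+15-6=22
Step 4: prey: 65+32-42=55; pred: 22+28-11=39

Answer: 55 39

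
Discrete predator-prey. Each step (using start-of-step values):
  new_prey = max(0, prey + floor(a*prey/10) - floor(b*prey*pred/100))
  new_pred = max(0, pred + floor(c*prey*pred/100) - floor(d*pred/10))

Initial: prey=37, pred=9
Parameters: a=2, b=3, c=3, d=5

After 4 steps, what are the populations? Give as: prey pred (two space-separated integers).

Step 1: prey: 37+7-9=35; pred: 9+9-4=14
Step 2: prey: 35+7-14=28; pred: 14+14-7=21
Step 3: prey: 28+5-17=16; pred: 21+17-10=28
Step 4: prey: 16+3-13=6; pred: 28+13-14=27

Answer: 6 27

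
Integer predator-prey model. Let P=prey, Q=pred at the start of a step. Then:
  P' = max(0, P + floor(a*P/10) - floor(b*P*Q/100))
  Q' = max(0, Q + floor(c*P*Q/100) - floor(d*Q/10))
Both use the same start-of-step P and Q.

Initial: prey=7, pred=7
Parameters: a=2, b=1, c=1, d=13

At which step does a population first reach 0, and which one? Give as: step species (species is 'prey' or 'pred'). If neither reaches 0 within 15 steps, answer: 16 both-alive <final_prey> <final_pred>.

Answer: 1 pred

Derivation:
Step 1: prey: 7+1-0=8; pred: 7+0-9=0
First extinction: pred at step 1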